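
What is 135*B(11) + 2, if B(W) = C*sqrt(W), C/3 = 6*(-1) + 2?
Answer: 2 - 1620*sqrt(11) ≈ -5370.9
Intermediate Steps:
C = -12 (C = 3*(6*(-1) + 2) = 3*(-6 + 2) = 3*(-4) = -12)
B(W) = -12*sqrt(W)
135*B(11) + 2 = 135*(-12*sqrt(11)) + 2 = -1620*sqrt(11) + 2 = 2 - 1620*sqrt(11)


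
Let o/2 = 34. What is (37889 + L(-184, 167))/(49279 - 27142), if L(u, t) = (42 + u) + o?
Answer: 12605/7379 ≈ 1.7082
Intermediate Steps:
o = 68 (o = 2*34 = 68)
L(u, t) = 110 + u (L(u, t) = (42 + u) + 68 = 110 + u)
(37889 + L(-184, 167))/(49279 - 27142) = (37889 + (110 - 184))/(49279 - 27142) = (37889 - 74)/22137 = 37815*(1/22137) = 12605/7379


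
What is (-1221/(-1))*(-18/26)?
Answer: -10989/13 ≈ -845.31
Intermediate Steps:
(-1221/(-1))*(-18/26) = (-1221*(-1))*(-18*1/26) = -37*(-33)*(-9/13) = 1221*(-9/13) = -10989/13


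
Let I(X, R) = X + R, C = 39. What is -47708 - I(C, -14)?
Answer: -47733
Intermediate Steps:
I(X, R) = R + X
-47708 - I(C, -14) = -47708 - (-14 + 39) = -47708 - 1*25 = -47708 - 25 = -47733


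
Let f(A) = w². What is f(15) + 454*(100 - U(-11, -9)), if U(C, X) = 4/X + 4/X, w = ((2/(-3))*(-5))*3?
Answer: 413132/9 ≈ 45904.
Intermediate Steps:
w = 10 (w = ((2*(-⅓))*(-5))*3 = -⅔*(-5)*3 = (10/3)*3 = 10)
U(C, X) = 8/X
f(A) = 100 (f(A) = 10² = 100)
f(15) + 454*(100 - U(-11, -9)) = 100 + 454*(100 - 8/(-9)) = 100 + 454*(100 - 8*(-1)/9) = 100 + 454*(100 - 1*(-8/9)) = 100 + 454*(100 + 8/9) = 100 + 454*(908/9) = 100 + 412232/9 = 413132/9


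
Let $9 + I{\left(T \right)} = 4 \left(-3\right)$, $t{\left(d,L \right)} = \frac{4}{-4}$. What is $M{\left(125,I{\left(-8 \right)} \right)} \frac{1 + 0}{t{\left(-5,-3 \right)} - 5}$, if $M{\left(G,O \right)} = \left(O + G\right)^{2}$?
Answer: $- \frac{5408}{3} \approx -1802.7$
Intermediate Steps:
$t{\left(d,L \right)} = -1$ ($t{\left(d,L \right)} = 4 \left(- \frac{1}{4}\right) = -1$)
$I{\left(T \right)} = -21$ ($I{\left(T \right)} = -9 + 4 \left(-3\right) = -9 - 12 = -21$)
$M{\left(G,O \right)} = \left(G + O\right)^{2}$
$M{\left(125,I{\left(-8 \right)} \right)} \frac{1 + 0}{t{\left(-5,-3 \right)} - 5} = \left(125 - 21\right)^{2} \frac{1 + 0}{-1 - 5} = 104^{2} \cdot 1 \frac{1}{-6} = 10816 \cdot 1 \left(- \frac{1}{6}\right) = 10816 \left(- \frac{1}{6}\right) = - \frac{5408}{3}$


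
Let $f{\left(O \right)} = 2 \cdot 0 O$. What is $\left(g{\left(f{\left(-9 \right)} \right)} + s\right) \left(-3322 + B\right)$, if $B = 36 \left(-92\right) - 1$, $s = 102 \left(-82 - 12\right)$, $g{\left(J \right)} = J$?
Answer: $63616380$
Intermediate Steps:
$f{\left(O \right)} = 0$ ($f{\left(O \right)} = 0 O = 0$)
$s = -9588$ ($s = 102 \left(-94\right) = -9588$)
$B = -3313$ ($B = -3312 - 1 = -3313$)
$\left(g{\left(f{\left(-9 \right)} \right)} + s\right) \left(-3322 + B\right) = \left(0 - 9588\right) \left(-3322 - 3313\right) = \left(-9588\right) \left(-6635\right) = 63616380$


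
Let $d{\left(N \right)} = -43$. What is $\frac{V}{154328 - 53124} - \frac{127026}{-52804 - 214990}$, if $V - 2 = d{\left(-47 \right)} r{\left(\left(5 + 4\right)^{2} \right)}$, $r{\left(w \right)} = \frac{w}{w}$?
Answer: $\frac{6422279875}{13550911988} \approx 0.47394$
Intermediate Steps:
$r{\left(w \right)} = 1$
$V = -41$ ($V = 2 - 43 = -41$)
$\frac{V}{154328 - 53124} - \frac{127026}{-52804 - 214990} = - \frac{41}{154328 - 53124} - \frac{127026}{-52804 - 214990} = - \frac{41}{101204} - \frac{127026}{-267794} = \left(-41\right) \frac{1}{101204} - - \frac{63513}{133897} = - \frac{41}{101204} + \frac{63513}{133897} = \frac{6422279875}{13550911988}$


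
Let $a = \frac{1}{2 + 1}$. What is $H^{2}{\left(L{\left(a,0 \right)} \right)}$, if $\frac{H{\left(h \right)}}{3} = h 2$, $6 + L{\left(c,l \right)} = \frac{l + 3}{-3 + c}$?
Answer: $\frac{29241}{16} \approx 1827.6$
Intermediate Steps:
$a = \frac{1}{3} \approx 0.33333$
$L{\left(c,l \right)} = -6 + \frac{3 + l}{-3 + c}$ ($L{\left(c,l \right)} = -6 + \frac{l + 3}{-3 + c} = -6 + \frac{3 + l}{-3 + c}$)
$H{\left(h \right)} = 6 h$ ($H{\left(h \right)} = 3 h 2 = 3 \cdot 2 h = 6 h$)
$H^{2}{\left(L{\left(a,0 \right)} \right)} = \left(6 \frac{21 + 0 - 2}{-3 + \frac{1}{3}}\right)^{2} = \left(6 \frac{21 + 0 - 2}{- \frac{8}{3}}\right)^{2} = \left(6 \left(\left(- \frac{3}{8}\right) 19\right)\right)^{2} = \left(6 \left(- \frac{57}{8}\right)\right)^{2} = \left(- \frac{171}{4}\right)^{2} = \frac{29241}{16}$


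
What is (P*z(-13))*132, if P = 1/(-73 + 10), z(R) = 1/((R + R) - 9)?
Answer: 44/735 ≈ 0.059864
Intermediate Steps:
z(R) = 1/(-9 + 2*R) (z(R) = 1/(2*R - 9) = 1/(-9 + 2*R))
P = -1/63 (P = 1/(-63) = -1/63 ≈ -0.015873)
(P*z(-13))*132 = -1/(63*(-9 + 2*(-13)))*132 = -1/(63*(-9 - 26))*132 = -1/63/(-35)*132 = -1/63*(-1/35)*132 = (1/2205)*132 = 44/735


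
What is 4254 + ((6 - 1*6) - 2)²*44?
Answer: 4430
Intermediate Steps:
4254 + ((6 - 1*6) - 2)²*44 = 4254 + ((6 - 6) - 2)²*44 = 4254 + (0 - 2)²*44 = 4254 + (-2)²*44 = 4254 + 4*44 = 4254 + 176 = 4430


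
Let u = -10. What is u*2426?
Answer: -24260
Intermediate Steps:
u*2426 = -10*2426 = -24260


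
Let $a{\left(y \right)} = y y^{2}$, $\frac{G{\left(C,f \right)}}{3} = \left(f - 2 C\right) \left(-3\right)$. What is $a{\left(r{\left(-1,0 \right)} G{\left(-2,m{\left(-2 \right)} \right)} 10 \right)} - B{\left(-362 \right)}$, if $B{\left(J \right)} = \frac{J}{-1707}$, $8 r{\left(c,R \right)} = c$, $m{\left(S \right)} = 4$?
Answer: $\frac{1244402638}{1707} \approx 7.29 \cdot 10^{5}$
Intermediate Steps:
$r{\left(c,R \right)} = \frac{c}{8}$
$G{\left(C,f \right)} = - 9 f + 18 C$ ($G{\left(C,f \right)} = 3 \left(f - 2 C\right) \left(-3\right) = 3 \left(- 3 f + 6 C\right) = - 9 f + 18 C$)
$a{\left(y \right)} = y^{3}$
$B{\left(J \right)} = - \frac{J}{1707}$ ($B{\left(J \right)} = J \left(- \frac{1}{1707}\right) = - \frac{J}{1707}$)
$a{\left(r{\left(-1,0 \right)} G{\left(-2,m{\left(-2 \right)} \right)} 10 \right)} - B{\left(-362 \right)} = \left(\frac{1}{8} \left(-1\right) \left(\left(-9\right) 4 + 18 \left(-2\right)\right) 10\right)^{3} - \left(- \frac{1}{1707}\right) \left(-362\right) = \left(- \frac{-36 - 36}{8} \cdot 10\right)^{3} - \frac{362}{1707} = \left(\left(- \frac{1}{8}\right) \left(-72\right) 10\right)^{3} - \frac{362}{1707} = \left(9 \cdot 10\right)^{3} - \frac{362}{1707} = 90^{3} - \frac{362}{1707} = 729000 - \frac{362}{1707} = \frac{1244402638}{1707}$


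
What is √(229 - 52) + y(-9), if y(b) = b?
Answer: -9 + √177 ≈ 4.3041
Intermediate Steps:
√(229 - 52) + y(-9) = √(229 - 52) - 9 = √177 - 9 = -9 + √177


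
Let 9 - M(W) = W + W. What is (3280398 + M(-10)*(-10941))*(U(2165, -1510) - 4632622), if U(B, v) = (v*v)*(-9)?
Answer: -74532627419898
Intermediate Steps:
M(W) = 9 - 2*W (M(W) = 9 - (W + W) = 9 - 2*W)
U(B, v) = -9*v² (U(B, v) = v²*(-9) = -9*v²)
(3280398 + M(-10)*(-10941))*(U(2165, -1510) - 4632622) = (3280398 + (9 - 2*(-10))*(-10941))*(-9*(-1510)² - 4632622) = (3280398 + (9 + 20)*(-10941))*(-9*2280100 - 4632622) = (3280398 + 29*(-10941))*(-20520900 - 4632622) = (3280398 - 317289)*(-25153522) = 2963109*(-25153522) = -74532627419898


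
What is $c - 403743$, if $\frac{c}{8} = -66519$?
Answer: $-935895$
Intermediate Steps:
$c = -532152$ ($c = 8 \left(-66519\right) = -532152$)
$c - 403743 = -532152 - 403743 = -935895$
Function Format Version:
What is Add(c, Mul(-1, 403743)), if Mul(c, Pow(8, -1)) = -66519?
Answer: -935895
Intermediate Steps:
c = -532152 (c = Mul(8, -66519) = -532152)
Add(c, Mul(-1, 403743)) = Add(-532152, Mul(-1, 403743)) = Add(-532152, -403743) = -935895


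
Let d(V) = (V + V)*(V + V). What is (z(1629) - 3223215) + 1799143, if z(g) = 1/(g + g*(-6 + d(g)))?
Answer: -24623795014459991/17291116611 ≈ -1.4241e+6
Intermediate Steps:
d(V) = 4*V**2 (d(V) = (2*V)*(2*V) = 4*V**2)
z(g) = 1/(g + g*(-6 + 4*g**2))
(z(1629) - 3223215) + 1799143 = (1/(1629*(-5 + 4*1629**2)) - 3223215) + 1799143 = (1/(1629*(-5 + 4*2653641)) - 3223215) + 1799143 = (1/(1629*(-5 + 10614564)) - 3223215) + 1799143 = ((1/1629)/10614559 - 3223215) + 1799143 = ((1/1629)*(1/10614559) - 3223215) + 1799143 = (1/17291116611 - 3223215) + 1799143 = -55732986427324364/17291116611 + 1799143 = -24623795014459991/17291116611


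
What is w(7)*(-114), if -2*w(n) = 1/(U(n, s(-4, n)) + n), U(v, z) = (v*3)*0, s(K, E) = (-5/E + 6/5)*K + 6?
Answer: 57/7 ≈ 8.1429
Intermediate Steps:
s(K, E) = 6 + K*(6/5 - 5/E) (s(K, E) = (-5/E + 6*(⅕))*K + 6 = (-5/E + 6/5)*K + 6 = (6/5 - 5/E)*K + 6 = K*(6/5 - 5/E) + 6 = 6 + K*(6/5 - 5/E))
U(v, z) = 0 (U(v, z) = (3*v)*0 = 0)
w(n) = -1/(2*n) (w(n) = -1/(2*(0 + n)) = -1/(2*n))
w(7)*(-114) = -½/7*(-114) = -½*⅐*(-114) = -1/14*(-114) = 57/7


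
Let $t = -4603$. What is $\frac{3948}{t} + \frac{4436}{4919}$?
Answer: $\frac{998696}{22642157} \approx 0.044108$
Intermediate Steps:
$\frac{3948}{t} + \frac{4436}{4919} = \frac{3948}{-4603} + \frac{4436}{4919} = 3948 \left(- \frac{1}{4603}\right) + 4436 \cdot \frac{1}{4919} = - \frac{3948}{4603} + \frac{4436}{4919} = \frac{998696}{22642157}$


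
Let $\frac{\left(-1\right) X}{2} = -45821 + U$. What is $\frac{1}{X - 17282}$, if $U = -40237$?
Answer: $\frac{1}{154834} \approx 6.4585 \cdot 10^{-6}$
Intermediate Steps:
$X = 172116$ ($X = - 2 \left(-45821 - 40237\right) = \left(-2\right) \left(-86058\right) = 172116$)
$\frac{1}{X - 17282} = \frac{1}{172116 - 17282} = \frac{1}{154834}$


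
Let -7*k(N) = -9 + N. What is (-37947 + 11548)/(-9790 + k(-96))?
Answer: 26399/9775 ≈ 2.7007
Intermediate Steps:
k(N) = 9/7 - N/7 (k(N) = -(-9 + N)/7 = 9/7 - N/7)
(-37947 + 11548)/(-9790 + k(-96)) = (-37947 + 11548)/(-9790 + (9/7 - ⅐*(-96))) = -26399/(-9790 + (9/7 + 96/7)) = -26399/(-9790 + 15) = -26399/(-9775) = -26399*(-1/9775) = 26399/9775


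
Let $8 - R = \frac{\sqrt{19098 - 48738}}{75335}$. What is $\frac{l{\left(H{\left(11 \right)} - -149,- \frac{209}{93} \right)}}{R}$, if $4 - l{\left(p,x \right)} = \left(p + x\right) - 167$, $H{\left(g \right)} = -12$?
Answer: $\frac{15491211385}{3419003919} + \frac{205631 i \sqrt{7410}}{13676015676} \approx 4.5309 + 0.0012943 i$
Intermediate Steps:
$R = 8 - \frac{2 i \sqrt{7410}}{75335}$ ($R = 8 - \frac{\sqrt{19098 - 48738}}{75335} = 8 - \sqrt{-29640} \cdot \frac{1}{75335} = 8 - 2 i \sqrt{7410} \cdot \frac{1}{75335} = 8 - \frac{2 i \sqrt{7410}}{75335} \approx 8.0 - 0.0022853 i$)
$l{\left(p,x \right)} = 171 - p - x$ ($l{\left(p,x \right)} = 4 - \left(\left(p + x\right) - 167\right) = 4 - \left(-167 + p + x\right) = 171 - p - x$)
$\frac{l{\left(H{\left(11 \right)} - -149,- \frac{209}{93} \right)}}{R} = \frac{171 - \left(-12 - -149\right) - - \frac{209}{93}}{8 - \frac{2 i \sqrt{7410}}{75335}} = \frac{171 - \left(-12 + 149\right) - \left(-209\right) \frac{1}{93}}{8 - \frac{2 i \sqrt{7410}}{75335}} = \frac{171 - 137 - - \frac{209}{93}}{8 - \frac{2 i \sqrt{7410}}{75335}} = \frac{171 - 137 + \frac{209}{93}}{8 - \frac{2 i \sqrt{7410}}{75335}} = \frac{3371}{93 \left(8 - \frac{2 i \sqrt{7410}}{75335}\right)}$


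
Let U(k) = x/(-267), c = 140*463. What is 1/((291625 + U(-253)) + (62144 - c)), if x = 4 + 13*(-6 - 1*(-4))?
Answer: 267/77149405 ≈ 3.4608e-6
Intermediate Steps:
x = -22 (x = 4 + 13*(-6 + 4) = 4 + 13*(-2) = 4 - 26 = -22)
c = 64820
U(k) = 22/267 (U(k) = -22/(-267) = -22*(-1/267) = 22/267)
1/((291625 + U(-253)) + (62144 - c)) = 1/((291625 + 22/267) + (62144 - 1*64820)) = 1/(77863897/267 + (62144 - 64820)) = 1/(77863897/267 - 2676) = 1/(77149405/267) = 267/77149405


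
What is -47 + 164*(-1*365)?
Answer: -59907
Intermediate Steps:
-47 + 164*(-1*365) = -47 + 164*(-365) = -47 - 59860 = -59907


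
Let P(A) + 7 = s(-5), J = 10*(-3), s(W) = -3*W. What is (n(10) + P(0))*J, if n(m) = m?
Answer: -540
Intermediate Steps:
J = -30
P(A) = 8 (P(A) = -7 - 3*(-5) = -7 + 15 = 8)
(n(10) + P(0))*J = (10 + 8)*(-30) = 18*(-30) = -540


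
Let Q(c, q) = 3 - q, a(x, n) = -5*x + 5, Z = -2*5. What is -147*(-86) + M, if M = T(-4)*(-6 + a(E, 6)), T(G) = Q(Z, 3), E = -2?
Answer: 12642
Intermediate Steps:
Z = -10
a(x, n) = 5 - 5*x
T(G) = 0 (T(G) = 3 - 1*3 = 3 - 3 = 0)
M = 0 (M = 0*(-6 + (5 - 5*(-2))) = 0*(-6 + (5 + 10)) = 0*(-6 + 15) = 0*9 = 0)
-147*(-86) + M = -147*(-86) + 0 = 12642 + 0 = 12642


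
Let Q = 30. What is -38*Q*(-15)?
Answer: 17100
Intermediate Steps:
-38*Q*(-15) = -38*30*(-15) = -1140*(-15) = 17100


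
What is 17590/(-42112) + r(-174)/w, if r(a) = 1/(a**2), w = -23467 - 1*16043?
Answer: -1315077610657/3148410928320 ≈ -0.41770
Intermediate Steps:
w = -39510 (w = -23467 - 16043 = -39510)
r(a) = a**(-2)
17590/(-42112) + r(-174)/w = 17590/(-42112) + 1/((-174)**2*(-39510)) = 17590*(-1/42112) + (1/30276)*(-1/39510) = -8795/21056 - 1/1196204760 = -1315077610657/3148410928320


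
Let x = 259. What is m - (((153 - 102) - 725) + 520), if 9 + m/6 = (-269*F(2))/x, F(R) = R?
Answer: 22672/259 ≈ 87.537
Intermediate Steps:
m = -17214/259 (m = -54 + 6*(-269*2/259) = -54 + 6*(-538*1/259) = -54 + 6*(-538/259) = -54 - 3228/259 = -17214/259 ≈ -66.463)
m - (((153 - 102) - 725) + 520) = -17214/259 - (((153 - 102) - 725) + 520) = -17214/259 - ((51 - 725) + 520) = -17214/259 - (-674 + 520) = -17214/259 - 1*(-154) = -17214/259 + 154 = 22672/259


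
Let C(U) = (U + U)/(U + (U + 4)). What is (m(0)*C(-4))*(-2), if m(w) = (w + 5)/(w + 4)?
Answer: -5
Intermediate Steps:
m(w) = (5 + w)/(4 + w)
C(U) = 2*U/(4 + 2*U) (C(U) = (2*U)/(U + (4 + U)) = (2*U)/(4 + 2*U) = 2*U/(4 + 2*U))
(m(0)*C(-4))*(-2) = (((5 + 0)/(4 + 0))*(-4/(2 - 4)))*(-2) = ((5/4)*(-4/(-2)))*(-2) = (((¼)*5)*(-4*(-½)))*(-2) = ((5/4)*2)*(-2) = (5/2)*(-2) = -5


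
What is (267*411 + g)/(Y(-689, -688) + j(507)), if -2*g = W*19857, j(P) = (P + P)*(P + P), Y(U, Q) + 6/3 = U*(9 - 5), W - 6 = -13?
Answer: 1083/6196 ≈ 0.17479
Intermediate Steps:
W = -7 (W = 6 - 13 = -7)
Y(U, Q) = -2 + 4*U (Y(U, Q) = -2 + U*(9 - 5) = -2 + U*4 = -2 + 4*U)
j(P) = 4*P² (j(P) = (2*P)*(2*P) = 4*P²)
g = 138999/2 (g = -(-7)*19857/2 = -½*(-138999) = 138999/2 ≈ 69500.)
(267*411 + g)/(Y(-689, -688) + j(507)) = (267*411 + 138999/2)/((-2 + 4*(-689)) + 4*507²) = (109737 + 138999/2)/((-2 - 2756) + 4*257049) = 358473/(2*(-2758 + 1028196)) = (358473/2)/1025438 = (358473/2)*(1/1025438) = 1083/6196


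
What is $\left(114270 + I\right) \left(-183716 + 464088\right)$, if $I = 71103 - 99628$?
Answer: $24040497140$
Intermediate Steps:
$I = -28525$ ($I = 71103 - 99628 = -28525$)
$\left(114270 + I\right) \left(-183716 + 464088\right) = \left(114270 - 28525\right) \left(-183716 + 464088\right) = 85745 \cdot 280372 = 24040497140$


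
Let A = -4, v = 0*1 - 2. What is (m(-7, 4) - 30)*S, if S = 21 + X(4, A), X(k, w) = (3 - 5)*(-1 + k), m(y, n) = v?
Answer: -480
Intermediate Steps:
v = -2 (v = 0 - 2 = -2)
m(y, n) = -2
X(k, w) = 2 - 2*k (X(k, w) = -2*(-1 + k) = 2 - 2*k)
S = 15 (S = 21 + (2 - 2*4) = 21 + (2 - 8) = 21 - 6 = 15)
(m(-7, 4) - 30)*S = (-2 - 30)*15 = -32*15 = -480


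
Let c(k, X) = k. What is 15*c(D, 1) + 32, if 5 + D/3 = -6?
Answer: -463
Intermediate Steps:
D = -33 (D = -15 + 3*(-6) = -15 - 18 = -33)
15*c(D, 1) + 32 = 15*(-33) + 32 = -495 + 32 = -463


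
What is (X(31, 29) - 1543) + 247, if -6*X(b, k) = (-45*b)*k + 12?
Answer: 10889/2 ≈ 5444.5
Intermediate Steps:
X(b, k) = -2 + 15*b*k/2 (X(b, k) = -((-45*b)*k + 12)/6 = -(-45*b*k + 12)/6 = -(12 - 45*b*k)/6 = -2 + 15*b*k/2)
(X(31, 29) - 1543) + 247 = ((-2 + (15/2)*31*29) - 1543) + 247 = ((-2 + 13485/2) - 1543) + 247 = (13481/2 - 1543) + 247 = 10395/2 + 247 = 10889/2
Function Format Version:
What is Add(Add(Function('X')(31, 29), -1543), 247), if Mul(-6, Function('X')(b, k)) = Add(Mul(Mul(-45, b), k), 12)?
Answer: Rational(10889, 2) ≈ 5444.5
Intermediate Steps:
Function('X')(b, k) = Add(-2, Mul(Rational(15, 2), b, k)) (Function('X')(b, k) = Mul(Rational(-1, 6), Add(Mul(Mul(-45, b), k), 12)) = Mul(Rational(-1, 6), Add(Mul(-45, b, k), 12)) = Mul(Rational(-1, 6), Add(12, Mul(-45, b, k))) = Add(-2, Mul(Rational(15, 2), b, k)))
Add(Add(Function('X')(31, 29), -1543), 247) = Add(Add(Add(-2, Mul(Rational(15, 2), 31, 29)), -1543), 247) = Add(Add(Add(-2, Rational(13485, 2)), -1543), 247) = Add(Add(Rational(13481, 2), -1543), 247) = Add(Rational(10395, 2), 247) = Rational(10889, 2)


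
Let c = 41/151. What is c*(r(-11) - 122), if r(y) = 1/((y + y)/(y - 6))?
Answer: -109347/3322 ≈ -32.916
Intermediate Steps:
c = 41/151 (c = 41*(1/151) = 41/151 ≈ 0.27152)
r(y) = (-6 + y)/(2*y) (r(y) = 1/((2*y)/(-6 + y)) = 1/(2*y/(-6 + y)) = (-6 + y)/(2*y))
c*(r(-11) - 122) = 41*((½)*(-6 - 11)/(-11) - 122)/151 = 41*((½)*(-1/11)*(-17) - 122)/151 = 41*(17/22 - 122)/151 = (41/151)*(-2667/22) = -109347/3322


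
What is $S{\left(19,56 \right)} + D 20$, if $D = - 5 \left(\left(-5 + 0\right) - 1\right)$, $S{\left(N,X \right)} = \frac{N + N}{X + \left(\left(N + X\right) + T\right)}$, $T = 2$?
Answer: $\frac{4202}{7} \approx 600.29$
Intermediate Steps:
$S{\left(N,X \right)} = \frac{2 N}{2 + N + 2 X}$ ($S{\left(N,X \right)} = \frac{N + N}{X + \left(\left(N + X\right) + 2\right)} = \frac{2 N}{X + \left(2 + N + X\right)} = \frac{2 N}{2 + N + 2 X}$)
$D = 30$ ($D = - 5 \left(-5 - 1\right) = \left(-5\right) \left(-6\right) = 30$)
$S{\left(19,56 \right)} + D 20 = 2 \cdot 19 \frac{1}{2 + 19 + 2 \cdot 56} + 30 \cdot 20 = 2 \cdot 19 \frac{1}{2 + 19 + 112} + 600 = 2 \cdot 19 \cdot \frac{1}{133} + 600 = \frac{2}{7} + 600 = \frac{4202}{7}$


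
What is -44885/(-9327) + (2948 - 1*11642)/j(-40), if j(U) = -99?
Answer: 9503617/102597 ≈ 92.631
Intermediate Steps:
-44885/(-9327) + (2948 - 1*11642)/j(-40) = -44885/(-9327) + (2948 - 1*11642)/(-99) = -44885*(-1/9327) + (2948 - 11642)*(-1/99) = 44885/9327 - 8694*(-1/99) = 44885/9327 + 966/11 = 9503617/102597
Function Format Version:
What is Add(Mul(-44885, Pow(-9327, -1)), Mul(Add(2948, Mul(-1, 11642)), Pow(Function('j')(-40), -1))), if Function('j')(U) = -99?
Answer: Rational(9503617, 102597) ≈ 92.631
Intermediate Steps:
Add(Mul(-44885, Pow(-9327, -1)), Mul(Add(2948, Mul(-1, 11642)), Pow(Function('j')(-40), -1))) = Add(Mul(-44885, Pow(-9327, -1)), Mul(Add(2948, Mul(-1, 11642)), Pow(-99, -1))) = Add(Mul(-44885, Rational(-1, 9327)), Mul(Add(2948, -11642), Rational(-1, 99))) = Add(Rational(44885, 9327), Mul(-8694, Rational(-1, 99))) = Add(Rational(44885, 9327), Rational(966, 11)) = Rational(9503617, 102597)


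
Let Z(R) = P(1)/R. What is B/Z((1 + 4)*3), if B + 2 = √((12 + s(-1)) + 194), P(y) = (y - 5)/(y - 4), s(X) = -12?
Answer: -45/2 + 45*√194/4 ≈ 134.19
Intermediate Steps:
P(y) = (-5 + y)/(-4 + y)
Z(R) = 4/(3*R) (Z(R) = ((-5 + 1)/(-4 + 1))/R = (-4/(-3))/R = (-⅓*(-4))/R = 4/(3*R))
B = -2 + √194 (B = -2 + √((12 - 12) + 194) = -2 + √(0 + 194) = -2 + √194 ≈ 11.928)
B/Z((1 + 4)*3) = (-2 + √194)/((4/(3*(((1 + 4)*3))))) = (-2 + √194)/((4/(3*((5*3))))) = (-2 + √194)/(((4/3)/15)) = (-2 + √194)/(((4/3)*(1/15))) = (-2 + √194)/(4/45) = (-2 + √194)*(45/4) = -45/2 + 45*√194/4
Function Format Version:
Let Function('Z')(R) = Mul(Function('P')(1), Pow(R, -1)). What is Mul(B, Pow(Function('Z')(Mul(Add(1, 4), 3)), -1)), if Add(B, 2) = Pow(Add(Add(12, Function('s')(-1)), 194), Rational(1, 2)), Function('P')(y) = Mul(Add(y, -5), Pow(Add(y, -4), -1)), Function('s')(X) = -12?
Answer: Add(Rational(-45, 2), Mul(Rational(45, 4), Pow(194, Rational(1, 2)))) ≈ 134.19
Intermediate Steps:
Function('P')(y) = Mul(Pow(Add(-4, y), -1), Add(-5, y)) (Function('P')(y) = Mul(Add(-5, y), Pow(Add(-4, y), -1)) = Mul(Pow(Add(-4, y), -1), Add(-5, y)))
Function('Z')(R) = Mul(Rational(4, 3), Pow(R, -1)) (Function('Z')(R) = Mul(Mul(Pow(Add(-4, 1), -1), Add(-5, 1)), Pow(R, -1)) = Mul(Mul(Pow(-3, -1), -4), Pow(R, -1)) = Mul(Mul(Rational(-1, 3), -4), Pow(R, -1)) = Mul(Rational(4, 3), Pow(R, -1)))
B = Add(-2, Pow(194, Rational(1, 2))) (B = Add(-2, Pow(Add(Add(12, -12), 194), Rational(1, 2))) = Add(-2, Pow(Add(0, 194), Rational(1, 2))) = Add(-2, Pow(194, Rational(1, 2))) ≈ 11.928)
Mul(B, Pow(Function('Z')(Mul(Add(1, 4), 3)), -1)) = Mul(Add(-2, Pow(194, Rational(1, 2))), Pow(Mul(Rational(4, 3), Pow(Mul(Add(1, 4), 3), -1)), -1)) = Mul(Add(-2, Pow(194, Rational(1, 2))), Pow(Mul(Rational(4, 3), Pow(Mul(5, 3), -1)), -1)) = Mul(Add(-2, Pow(194, Rational(1, 2))), Pow(Mul(Rational(4, 3), Pow(15, -1)), -1)) = Mul(Add(-2, Pow(194, Rational(1, 2))), Pow(Mul(Rational(4, 3), Rational(1, 15)), -1)) = Mul(Add(-2, Pow(194, Rational(1, 2))), Pow(Rational(4, 45), -1)) = Mul(Add(-2, Pow(194, Rational(1, 2))), Rational(45, 4)) = Add(Rational(-45, 2), Mul(Rational(45, 4), Pow(194, Rational(1, 2))))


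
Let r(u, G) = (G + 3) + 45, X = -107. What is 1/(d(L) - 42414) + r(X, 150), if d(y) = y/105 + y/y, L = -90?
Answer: 58785599/296897 ≈ 198.00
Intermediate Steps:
d(y) = 1 + y/105 (d(y) = y*(1/105) + 1 = y/105 + 1 = 1 + y/105)
r(u, G) = 48 + G (r(u, G) = (3 + G) + 45 = 48 + G)
1/(d(L) - 42414) + r(X, 150) = 1/((1 + (1/105)*(-90)) - 42414) + (48 + 150) = 1/((1 - 6/7) - 42414) + 198 = 1/(⅐ - 42414) + 198 = 1/(-296897/7) + 198 = -7/296897 + 198 = 58785599/296897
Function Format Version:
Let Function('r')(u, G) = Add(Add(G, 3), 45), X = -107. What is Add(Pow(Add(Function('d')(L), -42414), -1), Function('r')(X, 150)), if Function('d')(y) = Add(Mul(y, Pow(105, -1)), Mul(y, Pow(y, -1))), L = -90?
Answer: Rational(58785599, 296897) ≈ 198.00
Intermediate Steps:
Function('d')(y) = Add(1, Mul(Rational(1, 105), y)) (Function('d')(y) = Add(Mul(y, Rational(1, 105)), 1) = Add(Mul(Rational(1, 105), y), 1) = Add(1, Mul(Rational(1, 105), y)))
Function('r')(u, G) = Add(48, G) (Function('r')(u, G) = Add(Add(3, G), 45) = Add(48, G))
Add(Pow(Add(Function('d')(L), -42414), -1), Function('r')(X, 150)) = Add(Pow(Add(Add(1, Mul(Rational(1, 105), -90)), -42414), -1), Add(48, 150)) = Add(Pow(Add(Add(1, Rational(-6, 7)), -42414), -1), 198) = Add(Pow(Add(Rational(1, 7), -42414), -1), 198) = Add(Pow(Rational(-296897, 7), -1), 198) = Add(Rational(-7, 296897), 198) = Rational(58785599, 296897)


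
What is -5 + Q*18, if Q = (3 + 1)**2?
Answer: 283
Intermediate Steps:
Q = 16 (Q = 4**2 = 16)
-5 + Q*18 = -5 + 16*18 = -5 + 288 = 283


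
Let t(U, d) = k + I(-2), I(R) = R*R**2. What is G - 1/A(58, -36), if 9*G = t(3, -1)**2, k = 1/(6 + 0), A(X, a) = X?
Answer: 63899/9396 ≈ 6.8007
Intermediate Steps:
I(R) = R**3
k = 1/6 ≈ 0.16667
t(U, d) = -47/6 (t(U, d) = 1/6 + (-2)**3 = 1/6 - 8 = -47/6)
G = 2209/324 (G = (-47/6)**2/9 = (1/9)*(2209/36) = 2209/324 ≈ 6.8179)
G - 1/A(58, -36) = 2209/324 - 1/58 = 63899/9396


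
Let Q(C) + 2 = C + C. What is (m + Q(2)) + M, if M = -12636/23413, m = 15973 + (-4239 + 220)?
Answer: 21531784/1801 ≈ 11955.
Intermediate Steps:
Q(C) = -2 + 2*C (Q(C) = -2 + (C + C) = -2 + 2*C)
m = 11954 (m = 15973 - 4019 = 11954)
M = -972/1801 (M = -12636*1/23413 = -972/1801 ≈ -0.53970)
(m + Q(2)) + M = (11954 + (-2 + 2*2)) - 972/1801 = (11954 + (-2 + 4)) - 972/1801 = (11954 + 2) - 972/1801 = 11956 - 972/1801 = 21531784/1801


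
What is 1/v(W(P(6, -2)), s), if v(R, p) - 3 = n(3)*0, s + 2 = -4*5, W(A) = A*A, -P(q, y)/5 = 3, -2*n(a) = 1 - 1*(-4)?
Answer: 1/3 ≈ 0.33333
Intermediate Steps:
n(a) = -5/2 (n(a) = -(1 - 1*(-4))/2 = -(1 + 4)/2 = -1/2*5 = -5/2)
P(q, y) = -15 (P(q, y) = -5*3 = -15)
W(A) = A**2
s = -22 (s = -2 - 4*5 = -2 - 20 = -22)
v(R, p) = 3 (v(R, p) = 3 - 5/2*0 = 3 + 0 = 3)
1/v(W(P(6, -2)), s) = 1/3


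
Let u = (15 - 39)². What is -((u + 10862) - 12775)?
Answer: 1337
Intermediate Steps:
u = 576 (u = (-24)² = 576)
-((u + 10862) - 12775) = -((576 + 10862) - 12775) = -(11438 - 12775) = -1*(-1337) = 1337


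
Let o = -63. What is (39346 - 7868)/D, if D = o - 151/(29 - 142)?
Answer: -1778507/3484 ≈ -510.48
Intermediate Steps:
D = -6968/113 (D = -63 - 151/(29 - 142) = -63 - 151/(-113) = -63 - 1/113*(-151) = -63 + 151/113 = -6968/113 ≈ -61.664)
(39346 - 7868)/D = (39346 - 7868)/(-6968/113) = 31478*(-113/6968) = -1778507/3484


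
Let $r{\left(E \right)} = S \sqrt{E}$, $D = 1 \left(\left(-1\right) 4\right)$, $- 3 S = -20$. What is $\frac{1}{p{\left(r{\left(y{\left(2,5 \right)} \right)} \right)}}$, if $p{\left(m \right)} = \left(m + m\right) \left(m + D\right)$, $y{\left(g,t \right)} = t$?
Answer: $\frac{9}{3712} + \frac{27 \sqrt{5}}{92800} \approx 0.0030751$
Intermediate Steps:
$S = \frac{20}{3}$ ($S = \left(- \frac{1}{3}\right) \left(-20\right) = \frac{20}{3} \approx 6.6667$)
$D = -4$ ($D = 1 \left(-4\right) = -4$)
$r{\left(E \right)} = \frac{20 \sqrt{E}}{3}$
$p{\left(m \right)} = 2 m \left(-4 + m\right)$ ($p{\left(m \right)} = \left(m + m\right) \left(m - 4\right) = 2 m \left(-4 + m\right)$)
$\frac{1}{p{\left(r{\left(y{\left(2,5 \right)} \right)} \right)}} = \frac{1}{2 \frac{20 \sqrt{5}}{3} \left(-4 + \frac{20 \sqrt{5}}{3}\right)} = \frac{1}{\frac{40}{3} \sqrt{5} \left(-4 + \frac{20 \sqrt{5}}{3}\right)} = \frac{3 \sqrt{5}}{200 \left(-4 + \frac{20 \sqrt{5}}{3}\right)}$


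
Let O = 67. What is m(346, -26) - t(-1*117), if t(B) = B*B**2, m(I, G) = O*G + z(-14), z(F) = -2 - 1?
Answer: 1599868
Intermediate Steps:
z(F) = -3
m(I, G) = -3 + 67*G (m(I, G) = 67*G - 3 = -3 + 67*G)
t(B) = B**3
m(346, -26) - t(-1*117) = (-3 + 67*(-26)) - (-1*117)**3 = (-3 - 1742) - 1*(-117)**3 = -1745 - 1*(-1601613) = -1745 + 1601613 = 1599868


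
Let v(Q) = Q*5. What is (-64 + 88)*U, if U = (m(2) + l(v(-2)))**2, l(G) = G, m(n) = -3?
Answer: 4056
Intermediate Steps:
v(Q) = 5*Q
U = 169 (U = (-3 + 5*(-2))**2 = (-3 - 10)**2 = (-13)**2 = 169)
(-64 + 88)*U = (-64 + 88)*169 = 24*169 = 4056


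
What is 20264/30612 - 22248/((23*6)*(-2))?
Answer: 14305180/176019 ≈ 81.271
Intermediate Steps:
20264/30612 - 22248/((23*6)*(-2)) = 20264*(1/30612) - 22248/(138*(-2)) = 5066/7653 - 22248/(-276) = 5066/7653 - 22248*(-1/276) = 5066/7653 + 1854/23 = 14305180/176019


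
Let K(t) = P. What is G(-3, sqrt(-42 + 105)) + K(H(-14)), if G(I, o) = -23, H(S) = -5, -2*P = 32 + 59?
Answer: -137/2 ≈ -68.500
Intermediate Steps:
P = -91/2 (P = -(32 + 59)/2 = -1/2*91 = -91/2 ≈ -45.500)
K(t) = -91/2
G(-3, sqrt(-42 + 105)) + K(H(-14)) = -23 - 91/2 = -137/2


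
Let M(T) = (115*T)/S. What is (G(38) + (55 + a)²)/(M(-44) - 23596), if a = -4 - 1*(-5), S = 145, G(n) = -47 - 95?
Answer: -14471/114216 ≈ -0.12670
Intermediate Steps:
G(n) = -142
a = 1 (a = -4 + 5 = 1)
M(T) = 23*T/29 (M(T) = (115*T)/145 = (115*T)*(1/145) = 23*T/29)
(G(38) + (55 + a)²)/(M(-44) - 23596) = (-142 + (55 + 1)²)/((23/29)*(-44) - 23596) = (-142 + 56²)/(-1012/29 - 23596) = (-142 + 3136)/(-685296/29) = 2994*(-29/685296) = -14471/114216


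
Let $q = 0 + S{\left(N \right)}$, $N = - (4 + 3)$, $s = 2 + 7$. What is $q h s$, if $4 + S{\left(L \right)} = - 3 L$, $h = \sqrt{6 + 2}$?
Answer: $306 \sqrt{2} \approx 432.75$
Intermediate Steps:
$s = 9$
$h = 2 \sqrt{2}$ ($h = \sqrt{8} = 2 \sqrt{2} \approx 2.8284$)
$N = -7$ ($N = \left(-1\right) 7 = -7$)
$S{\left(L \right)} = -4 - 3 L$
$q = 17$ ($q = 0 - -17 = 0 + \left(-4 + 21\right) = 0 + 17 = 17$)
$q h s = 17 \cdot 2 \sqrt{2} \cdot 9 = 34 \sqrt{2} \cdot 9 = 306 \sqrt{2}$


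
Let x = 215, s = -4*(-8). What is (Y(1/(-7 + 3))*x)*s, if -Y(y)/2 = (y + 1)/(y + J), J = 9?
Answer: -8256/7 ≈ -1179.4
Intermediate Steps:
s = 32
Y(y) = -2*(1 + y)/(9 + y) (Y(y) = -2*(y + 1)/(y + 9) = -2*(1 + y)/(9 + y))
(Y(1/(-7 + 3))*x)*s = ((2*(-1 - 1/(-7 + 3))/(9 + 1/(-7 + 3)))*215)*32 = ((2*(-1 - 1/(-4))/(9 + 1/(-4)))*215)*32 = ((2*(-1 - 1*(-1/4))/(9 - 1/4))*215)*32 = ((2*(-1 + 1/4)/(35/4))*215)*32 = ((2*(4/35)*(-3/4))*215)*32 = -6/35*215*32 = -258/7*32 = -8256/7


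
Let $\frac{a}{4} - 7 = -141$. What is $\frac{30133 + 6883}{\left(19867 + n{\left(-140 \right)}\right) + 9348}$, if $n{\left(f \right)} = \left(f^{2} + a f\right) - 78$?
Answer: $\frac{37016}{123777} \approx 0.29905$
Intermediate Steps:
$a = -536$ ($a = 28 + 4 \left(-141\right) = 28 - 564 = -536$)
$n{\left(f \right)} = -78 + f^{2} - 536 f$ ($n{\left(f \right)} = \left(f^{2} - 536 f\right) - 78 = -78 + f^{2} - 536 f$)
$\frac{30133 + 6883}{\left(19867 + n{\left(-140 \right)}\right) + 9348} = \frac{30133 + 6883}{\left(19867 - \left(-74962 - 19600\right)\right) + 9348} = \frac{37016}{\left(19867 + \left(-78 + 19600 + 75040\right)\right) + 9348} = \frac{37016}{\left(19867 + 94562\right) + 9348} = \frac{37016}{114429 + 9348} = \frac{37016}{123777}$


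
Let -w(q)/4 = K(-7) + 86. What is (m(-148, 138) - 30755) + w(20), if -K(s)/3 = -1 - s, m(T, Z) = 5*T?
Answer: -31767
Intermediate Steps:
K(s) = 3 + 3*s (K(s) = -3*(-1 - s) = 3 + 3*s)
w(q) = -272 (w(q) = -4*((3 + 3*(-7)) + 86) = -4*((3 - 21) + 86) = -4*(-18 + 86) = -4*68 = -272)
(m(-148, 138) - 30755) + w(20) = (5*(-148) - 30755) - 272 = (-740 - 30755) - 272 = -31495 - 272 = -31767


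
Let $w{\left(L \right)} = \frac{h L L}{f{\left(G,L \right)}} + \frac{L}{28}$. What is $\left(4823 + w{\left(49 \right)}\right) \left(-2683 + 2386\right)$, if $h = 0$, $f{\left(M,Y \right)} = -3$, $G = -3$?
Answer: $- \frac{5731803}{4} \approx -1.433 \cdot 10^{6}$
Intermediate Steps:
$w{\left(L \right)} = \frac{L}{28}$ ($w{\left(L \right)} = \frac{0 L L}{-3} + \frac{L}{28} = 0 L \left(- \frac{1}{3}\right) + L \frac{1}{28} = 0 \left(- \frac{1}{3}\right) + \frac{L}{28} = 0 + \frac{L}{28} = \frac{L}{28}$)
$\left(4823 + w{\left(49 \right)}\right) \left(-2683 + 2386\right) = \left(4823 + \frac{1}{28} \cdot 49\right) \left(-2683 + 2386\right) = \left(4823 + \frac{7}{4}\right) \left(-297\right) = \frac{19299}{4} \left(-297\right) = - \frac{5731803}{4}$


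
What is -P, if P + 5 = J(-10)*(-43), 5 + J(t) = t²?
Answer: 4090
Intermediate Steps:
J(t) = -5 + t²
P = -4090 (P = -5 + (-5 + (-10)²)*(-43) = -5 + (-5 + 100)*(-43) = -5 + 95*(-43) = -5 - 4085 = -4090)
-P = -1*(-4090) = 4090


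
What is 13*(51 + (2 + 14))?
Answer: 871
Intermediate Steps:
13*(51 + (2 + 14)) = 13*(51 + 16) = 13*67 = 871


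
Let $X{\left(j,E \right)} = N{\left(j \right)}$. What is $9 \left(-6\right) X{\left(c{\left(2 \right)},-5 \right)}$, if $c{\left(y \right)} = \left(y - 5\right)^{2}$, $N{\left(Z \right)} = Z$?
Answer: $-486$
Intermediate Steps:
$c{\left(y \right)} = \left(-5 + y\right)^{2}$
$X{\left(j,E \right)} = j$
$9 \left(-6\right) X{\left(c{\left(2 \right)},-5 \right)} = 9 \left(-6\right) \left(-5 + 2\right)^{2} = - 54 \left(-3\right)^{2} = \left(-54\right) 9 = -486$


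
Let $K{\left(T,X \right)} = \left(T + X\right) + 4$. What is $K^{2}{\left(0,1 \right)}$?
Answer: $25$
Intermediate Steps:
$K{\left(T,X \right)} = 4 + T + X$
$K^{2}{\left(0,1 \right)} = \left(4 + 0 + 1\right)^{2} = 5^{2} = 25$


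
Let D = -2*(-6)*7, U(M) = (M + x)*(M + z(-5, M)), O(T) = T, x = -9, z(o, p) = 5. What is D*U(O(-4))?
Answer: -1092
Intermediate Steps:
U(M) = (-9 + M)*(5 + M) (U(M) = (M - 9)*(M + 5) = (-9 + M)*(5 + M))
D = 84 (D = 12*7 = 84)
D*U(O(-4)) = 84*(-45 + (-4)**2 - 4*(-4)) = 84*(-45 + 16 + 16) = 84*(-13) = -1092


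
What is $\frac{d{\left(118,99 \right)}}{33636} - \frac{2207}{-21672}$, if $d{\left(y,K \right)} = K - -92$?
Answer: $\frac{6531167}{60746616} \approx 0.10751$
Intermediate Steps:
$d{\left(y,K \right)} = 92 + K$ ($d{\left(y,K \right)} = K + 92 = 92 + K$)
$\frac{d{\left(118,99 \right)}}{33636} - \frac{2207}{-21672} = \frac{92 + 99}{33636} - \frac{2207}{-21672} = 191 \cdot \frac{1}{33636} - - \frac{2207}{21672} = \frac{191}{33636} + \frac{2207}{21672} = \frac{6531167}{60746616}$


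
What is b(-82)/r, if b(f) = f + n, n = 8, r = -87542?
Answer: 1/1183 ≈ 0.00084531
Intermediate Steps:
b(f) = 8 + f (b(f) = f + 8 = 8 + f)
b(-82)/r = (8 - 82)/(-87542) = -74*(-1/87542) = 1/1183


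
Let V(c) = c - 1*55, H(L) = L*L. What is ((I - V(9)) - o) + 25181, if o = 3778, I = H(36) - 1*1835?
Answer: 20910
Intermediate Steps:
H(L) = L²
V(c) = -55 + c (V(c) = c - 55 = -55 + c)
I = -539 (I = 36² - 1*1835 = 1296 - 1835 = -539)
((I - V(9)) - o) + 25181 = ((-539 - (-55 + 9)) - 1*3778) + 25181 = ((-539 - 1*(-46)) - 3778) + 25181 = ((-539 + 46) - 3778) + 25181 = (-493 - 3778) + 25181 = -4271 + 25181 = 20910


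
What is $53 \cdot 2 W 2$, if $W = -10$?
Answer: $-2120$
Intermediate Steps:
$53 \cdot 2 W 2 = 53 \cdot 2 \left(-10\right) 2 = 53 \left(\left(-20\right) 2\right) = 53 \left(-40\right) = -2120$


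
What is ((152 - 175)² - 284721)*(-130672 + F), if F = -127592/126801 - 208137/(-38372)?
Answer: 45170700558721729208/1216401993 ≈ 3.7135e+10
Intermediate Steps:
F = 21496019513/4865607972 (F = -127592*1/126801 - 208137*(-1/38372) = -127592/126801 + 208137/38372 = 21496019513/4865607972 ≈ 4.4180)
((152 - 175)² - 284721)*(-130672 + F) = ((152 - 175)² - 284721)*(-130672 + 21496019513/4865607972) = ((-23)² - 284721)*(-635777228897671/4865607972) = (529 - 284721)*(-635777228897671/4865607972) = -284192*(-635777228897671/4865607972) = 45170700558721729208/1216401993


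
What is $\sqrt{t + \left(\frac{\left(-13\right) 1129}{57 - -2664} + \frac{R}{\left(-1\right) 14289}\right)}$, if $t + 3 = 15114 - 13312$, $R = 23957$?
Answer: $\frac{\sqrt{300981045927884421}}{12960123} \approx 42.331$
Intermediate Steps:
$t = 1799$ ($t = -3 + \left(15114 - 13312\right) = -3 + 1802 = 1799$)
$\sqrt{t + \left(\frac{\left(-13\right) 1129}{57 - -2664} + \frac{R}{\left(-1\right) 14289}\right)} = \sqrt{1799 + \left(\frac{\left(-13\right) 1129}{57 - -2664} + \frac{23957}{\left(-1\right) 14289}\right)} = \sqrt{1799 + \left(- \frac{14677}{57 + 2664} + \frac{23957}{-14289}\right)} = \sqrt{1799 + \left(- \frac{14677}{2721} + 23957 \left(- \frac{1}{14289}\right)\right)} = \sqrt{1799 - \frac{91635550}{12960123}} = \sqrt{\frac{23223625727}{12960123}} = \frac{\sqrt{300981045927884421}}{12960123}$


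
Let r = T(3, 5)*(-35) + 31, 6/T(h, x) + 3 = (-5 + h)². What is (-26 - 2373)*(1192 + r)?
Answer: -2430187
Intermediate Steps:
T(h, x) = 6/(-3 + (-5 + h)²)
r = -179 (r = (6/(-3 + (-5 + 3)²))*(-35) + 31 = (6/(-3 + (-2)²))*(-35) + 31 = (6/(-3 + 4))*(-35) + 31 = (6/1)*(-35) + 31 = (6*1)*(-35) + 31 = 6*(-35) + 31 = -210 + 31 = -179)
(-26 - 2373)*(1192 + r) = (-26 - 2373)*(1192 - 179) = -2399*1013 = -2430187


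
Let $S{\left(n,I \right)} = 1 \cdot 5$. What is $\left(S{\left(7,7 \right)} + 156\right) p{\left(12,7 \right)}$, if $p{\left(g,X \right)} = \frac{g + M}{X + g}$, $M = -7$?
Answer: $\frac{805}{19} \approx 42.368$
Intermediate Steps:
$S{\left(n,I \right)} = 5$
$p{\left(g,X \right)} = \frac{-7 + g}{X + g}$ ($p{\left(g,X \right)} = \frac{g - 7}{X + g} = \frac{-7 + g}{X + g}$)
$\left(S{\left(7,7 \right)} + 156\right) p{\left(12,7 \right)} = \left(5 + 156\right) \frac{-7 + 12}{7 + 12} = 161 \cdot \frac{1}{19} \cdot 5 = 161 \cdot \frac{5}{19} = \frac{805}{19}$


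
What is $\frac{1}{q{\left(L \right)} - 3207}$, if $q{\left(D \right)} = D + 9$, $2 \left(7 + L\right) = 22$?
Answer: $- \frac{1}{3194} \approx -0.00031309$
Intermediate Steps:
$L = 4$ ($L = -7 + \frac{1}{2} \cdot 22 = -7 + 11 = 4$)
$q{\left(D \right)} = 9 + D$
$\frac{1}{q{\left(L \right)} - 3207} = \frac{1}{\left(9 + 4\right) - 3207} = \frac{1}{13 - 3207} = \frac{1}{-3194} = - \frac{1}{3194}$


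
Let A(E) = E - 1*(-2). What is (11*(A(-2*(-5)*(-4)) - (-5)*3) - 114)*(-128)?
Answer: 46976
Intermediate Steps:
A(E) = 2 + E (A(E) = E + 2 = 2 + E)
(11*(A(-2*(-5)*(-4)) - (-5)*3) - 114)*(-128) = (11*((2 - 2*(-5)*(-4)) - (-5)*3) - 114)*(-128) = (11*((2 + 10*(-4)) - 1*(-15)) - 114)*(-128) = (11*((2 - 40) + 15) - 114)*(-128) = (11*(-38 + 15) - 114)*(-128) = (11*(-23) - 114)*(-128) = (-253 - 114)*(-128) = -367*(-128) = 46976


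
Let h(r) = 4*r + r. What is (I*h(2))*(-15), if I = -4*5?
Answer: 3000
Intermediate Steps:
h(r) = 5*r
I = -20
(I*h(2))*(-15) = -100*2*(-15) = -20*10*(-15) = -200*(-15) = 3000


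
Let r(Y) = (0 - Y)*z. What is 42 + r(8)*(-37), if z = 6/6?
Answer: 338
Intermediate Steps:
z = 1 (z = 6*(⅙) = 1)
r(Y) = -Y (r(Y) = (0 - Y)*1 = -Y*1 = -Y)
42 + r(8)*(-37) = 42 - 1*8*(-37) = 42 - 8*(-37) = 42 + 296 = 338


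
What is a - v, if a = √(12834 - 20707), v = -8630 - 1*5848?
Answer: 14478 + I*√7873 ≈ 14478.0 + 88.73*I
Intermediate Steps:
v = -14478 (v = -8630 - 5848 = -14478)
a = I*√7873 (a = √(-7873) = I*√7873 ≈ 88.73*I)
a - v = I*√7873 - 1*(-14478) = I*√7873 + 14478 = 14478 + I*√7873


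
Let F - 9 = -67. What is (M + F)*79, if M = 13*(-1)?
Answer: -5609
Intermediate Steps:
F = -58 (F = 9 - 67 = -58)
M = -13
(M + F)*79 = (-13 - 58)*79 = -71*79 = -5609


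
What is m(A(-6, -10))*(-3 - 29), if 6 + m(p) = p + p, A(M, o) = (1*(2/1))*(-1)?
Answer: 320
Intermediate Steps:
A(M, o) = -2 (A(M, o) = (1*(2*1))*(-1) = (1*2)*(-1) = 2*(-1) = -2)
m(p) = -6 + 2*p (m(p) = -6 + (p + p) = -6 + 2*p)
m(A(-6, -10))*(-3 - 29) = (-6 + 2*(-2))*(-3 - 29) = (-6 - 4)*(-32) = -10*(-32) = 320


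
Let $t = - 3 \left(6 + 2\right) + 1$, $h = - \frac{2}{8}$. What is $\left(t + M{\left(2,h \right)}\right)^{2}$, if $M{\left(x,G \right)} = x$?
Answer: $441$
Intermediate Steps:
$h = - \frac{1}{4}$ ($h = \left(-2\right) \frac{1}{8} = - \frac{1}{4} \approx -0.25$)
$t = -23$ ($t = \left(-3\right) 8 + 1 = -24 + 1 = -23$)
$\left(t + M{\left(2,h \right)}\right)^{2} = \left(-23 + 2\right)^{2} = \left(-21\right)^{2} = 441$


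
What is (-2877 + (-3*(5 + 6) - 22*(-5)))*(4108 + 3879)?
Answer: -22363600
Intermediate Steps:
(-2877 + (-3*(5 + 6) - 22*(-5)))*(4108 + 3879) = (-2877 + (-3*11 + 110))*7987 = (-2877 + (-33 + 110))*7987 = (-2877 + 77)*7987 = -2800*7987 = -22363600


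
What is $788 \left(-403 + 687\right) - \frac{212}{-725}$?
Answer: $\frac{162249412}{725} \approx 2.2379 \cdot 10^{5}$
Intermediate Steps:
$788 \left(-403 + 687\right) - \frac{212}{-725} = 788 \cdot 284 - - \frac{212}{725} = 223792 + \frac{212}{725} = \frac{162249412}{725}$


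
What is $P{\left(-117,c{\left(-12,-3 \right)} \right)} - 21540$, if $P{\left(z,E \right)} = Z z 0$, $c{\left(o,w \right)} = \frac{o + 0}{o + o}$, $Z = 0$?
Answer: $-21540$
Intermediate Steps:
$c{\left(o,w \right)} = \frac{1}{2}$ ($c{\left(o,w \right)} = \frac{o}{2 o} = o \frac{1}{2 o} = \frac{1}{2}$)
$P{\left(z,E \right)} = 0$ ($P{\left(z,E \right)} = 0 z 0 = 0 \cdot 0 = 0$)
$P{\left(-117,c{\left(-12,-3 \right)} \right)} - 21540 = 0 - 21540 = -21540$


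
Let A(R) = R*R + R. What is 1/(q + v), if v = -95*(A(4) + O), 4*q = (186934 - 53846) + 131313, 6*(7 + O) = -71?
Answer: 12/791873 ≈ 1.5154e-5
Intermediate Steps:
O = -113/6 (O = -7 + (⅙)*(-71) = -7 - 71/6 = -113/6 ≈ -18.833)
q = 264401/4 (q = ((186934 - 53846) + 131313)/4 = (133088 + 131313)/4 = (¼)*264401 = 264401/4 ≈ 66100.)
A(R) = R + R² (A(R) = R² + R = R + R²)
v = -665/6 (v = -95*(4*(1 + 4) - 113/6) = -95*(4*5 - 113/6) = -95*(20 - 113/6) = -95*7/6 = -665/6 ≈ -110.83)
1/(q + v) = 1/(264401/4 - 665/6) = 1/(791873/12) = 12/791873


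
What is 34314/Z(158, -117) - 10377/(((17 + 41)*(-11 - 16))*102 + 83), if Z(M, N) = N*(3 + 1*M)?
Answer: -251558297/143205153 ≈ -1.7566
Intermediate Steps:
Z(M, N) = N*(3 + M)
34314/Z(158, -117) - 10377/(((17 + 41)*(-11 - 16))*102 + 83) = 34314/((-117*(3 + 158))) - 10377/(((17 + 41)*(-11 - 16))*102 + 83) = 34314/((-117*161)) - 10377/((58*(-27))*102 + 83) = 34314/(-18837) - 10377/(-1566*102 + 83) = 34314*(-1/18837) - 10377/(-159732 + 83) = -1634/897 - 10377/(-159649) = -1634/897 - 10377*(-1/159649) = -1634/897 + 10377/159649 = -251558297/143205153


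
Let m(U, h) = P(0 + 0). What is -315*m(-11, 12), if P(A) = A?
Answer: 0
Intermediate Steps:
m(U, h) = 0 (m(U, h) = 0 + 0 = 0)
-315*m(-11, 12) = -315*0 = 0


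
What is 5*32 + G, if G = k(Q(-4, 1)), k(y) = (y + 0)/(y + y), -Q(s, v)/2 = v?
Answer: 321/2 ≈ 160.50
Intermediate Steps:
Q(s, v) = -2*v
k(y) = 1/2 (k(y) = y/((2*y)) = y*(1/(2*y)) = 1/2)
G = 1/2 ≈ 0.50000
5*32 + G = 5*32 + 1/2 = 160 + 1/2 = 321/2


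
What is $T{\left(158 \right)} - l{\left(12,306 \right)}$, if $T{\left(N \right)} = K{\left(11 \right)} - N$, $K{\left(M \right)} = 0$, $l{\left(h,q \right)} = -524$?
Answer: $366$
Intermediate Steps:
$T{\left(N \right)} = - N$ ($T{\left(N \right)} = 0 - N = - N$)
$T{\left(158 \right)} - l{\left(12,306 \right)} = \left(-1\right) 158 - -524 = -158 + 524 = 366$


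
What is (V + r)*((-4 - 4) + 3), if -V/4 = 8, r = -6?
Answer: 190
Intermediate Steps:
V = -32 (V = -4*8 = -32)
(V + r)*((-4 - 4) + 3) = (-32 - 6)*((-4 - 4) + 3) = -38*(-8 + 3) = -38*(-5) = 190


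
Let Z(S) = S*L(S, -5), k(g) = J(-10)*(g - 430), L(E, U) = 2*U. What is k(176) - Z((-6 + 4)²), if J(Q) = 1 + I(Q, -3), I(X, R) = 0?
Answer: -214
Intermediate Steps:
J(Q) = 1 (J(Q) = 1 + 0 = 1)
k(g) = -430 + g (k(g) = 1*(g - 430) = 1*(-430 + g) = -430 + g)
Z(S) = -10*S (Z(S) = S*(2*(-5)) = S*(-10) = -10*S)
k(176) - Z((-6 + 4)²) = (-430 + 176) - (-10)*(-6 + 4)² = -254 - (-10)*(-2)² = -254 - (-10)*4 = -254 - 1*(-40) = -254 + 40 = -214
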